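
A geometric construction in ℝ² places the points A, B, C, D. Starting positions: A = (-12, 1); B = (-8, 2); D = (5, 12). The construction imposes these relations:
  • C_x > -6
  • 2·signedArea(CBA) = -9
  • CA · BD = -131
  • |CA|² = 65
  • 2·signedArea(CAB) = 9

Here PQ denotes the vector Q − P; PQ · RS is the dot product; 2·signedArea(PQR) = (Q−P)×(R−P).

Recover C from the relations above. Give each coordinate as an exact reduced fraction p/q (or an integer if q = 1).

1. C_x = -5  [2·signedArea(CBA) = -9 ∩ CA · BD = -131]
2. C_y = 5  [2·signedArea(CBA) = -9 ∩ CA · BD = -131]
   → C = (-5, 5)

C = (-5, 5)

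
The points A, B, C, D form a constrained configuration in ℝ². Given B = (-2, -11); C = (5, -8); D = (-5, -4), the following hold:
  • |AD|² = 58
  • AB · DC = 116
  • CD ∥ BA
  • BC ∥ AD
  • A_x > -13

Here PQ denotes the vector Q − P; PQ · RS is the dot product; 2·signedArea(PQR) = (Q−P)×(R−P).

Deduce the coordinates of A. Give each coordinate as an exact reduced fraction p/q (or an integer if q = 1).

A = (-12, -7)

1. A_x = -12  [BC ∥ AD ∩ CD ∥ BA]
2. A_y = -7  [BC ∥ AD ∩ CD ∥ BA]
   → A = (-12, -7)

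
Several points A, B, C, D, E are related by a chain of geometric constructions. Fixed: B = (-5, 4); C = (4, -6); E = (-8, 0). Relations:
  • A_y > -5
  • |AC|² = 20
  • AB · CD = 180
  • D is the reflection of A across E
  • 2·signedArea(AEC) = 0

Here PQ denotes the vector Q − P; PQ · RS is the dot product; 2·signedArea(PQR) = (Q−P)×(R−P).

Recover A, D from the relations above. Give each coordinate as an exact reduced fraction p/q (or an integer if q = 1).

1. A_x = 0  [line 6·x + 12·y + 48 = 0 ∩ |AC|² = 20]
2. A_y = -4  [line 6·x + 12·y + 48 = 0 ∩ |AC|² = 20]
   → A = (0, -4)
3. D_x = -16  [D is the reflection of A across E]
4. D_y = 4  [D is the reflection of A across E]
   → D = (-16, 4)

A = (0, -4)
D = (-16, 4)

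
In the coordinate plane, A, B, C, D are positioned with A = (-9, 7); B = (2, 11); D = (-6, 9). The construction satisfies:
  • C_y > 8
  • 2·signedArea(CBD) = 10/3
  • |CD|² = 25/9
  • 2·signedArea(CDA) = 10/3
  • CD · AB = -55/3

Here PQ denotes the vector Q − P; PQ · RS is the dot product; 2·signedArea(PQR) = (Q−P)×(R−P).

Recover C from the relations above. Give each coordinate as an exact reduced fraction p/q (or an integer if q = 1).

C = (-13/3, 9)

1. C_x = -13/3  [2·signedArea(CBD) = 10/3 ∩ 2·signedArea(CDA) = 10/3]
2. C_y = 9  [2·signedArea(CBD) = 10/3 ∩ 2·signedArea(CDA) = 10/3]
   → C = (-13/3, 9)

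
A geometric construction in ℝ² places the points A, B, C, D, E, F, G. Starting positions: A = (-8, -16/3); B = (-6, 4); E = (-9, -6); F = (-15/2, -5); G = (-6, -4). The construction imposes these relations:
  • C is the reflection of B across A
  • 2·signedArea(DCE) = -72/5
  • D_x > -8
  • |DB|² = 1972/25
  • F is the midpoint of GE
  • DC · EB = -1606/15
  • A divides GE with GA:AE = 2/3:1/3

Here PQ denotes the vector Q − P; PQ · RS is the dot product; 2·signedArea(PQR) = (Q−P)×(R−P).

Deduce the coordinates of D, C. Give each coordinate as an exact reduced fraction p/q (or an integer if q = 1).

1. C_x = -10  [C is the reflection of B across A]
2. C_y = -44/3  [C is the reflection of B across A]
   → C = (-10, -44/3)
3. D_x = -36/5  [2·signedArea(DCE) = -72/5 ∩ DC · EB = -1606/15]
4. D_y = -24/5  [2·signedArea(DCE) = -72/5 ∩ DC · EB = -1606/15]
   → D = (-36/5, -24/5)

C = (-10, -44/3)
D = (-36/5, -24/5)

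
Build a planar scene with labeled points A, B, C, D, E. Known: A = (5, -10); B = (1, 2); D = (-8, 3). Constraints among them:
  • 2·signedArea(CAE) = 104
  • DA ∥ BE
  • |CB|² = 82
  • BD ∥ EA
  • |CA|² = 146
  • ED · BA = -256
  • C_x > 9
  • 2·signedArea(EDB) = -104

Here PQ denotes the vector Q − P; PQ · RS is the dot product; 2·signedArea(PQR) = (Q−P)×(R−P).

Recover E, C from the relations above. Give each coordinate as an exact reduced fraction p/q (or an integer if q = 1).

1. E_x = 14  [BD ∥ EA ∩ DA ∥ BE]
2. E_y = -11  [BD ∥ EA ∩ DA ∥ BE]
   → E = (14, -11)
3. C_x = 10  [line 1·x + 9·y + -19 = 0 ∩ |CA|² = 146]
4. C_y = 1  [line 1·x + 9·y + -19 = 0 ∩ |CA|² = 146]
   → C = (10, 1)

C = (10, 1)
E = (14, -11)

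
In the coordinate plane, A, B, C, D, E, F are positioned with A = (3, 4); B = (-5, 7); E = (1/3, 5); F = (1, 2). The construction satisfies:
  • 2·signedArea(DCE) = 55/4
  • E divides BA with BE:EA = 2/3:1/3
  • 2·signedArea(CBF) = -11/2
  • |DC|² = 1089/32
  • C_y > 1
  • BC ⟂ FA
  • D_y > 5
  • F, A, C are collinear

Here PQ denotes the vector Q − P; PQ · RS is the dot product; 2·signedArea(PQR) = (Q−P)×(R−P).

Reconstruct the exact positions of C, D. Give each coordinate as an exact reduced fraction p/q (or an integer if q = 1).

1. C_x = 1/2  [F, A, C are collinear ∩ BC ⟂ FA]
2. C_y = 3/2  [F, A, C are collinear ∩ BC ⟂ FA]
   → C = (1/2, 3/2)
3. D_x = -29/8  [line -7/2·x + -1/6·y + -47/4 = 0 ∩ |DC|² = 1089/32]
4. D_y = 45/8  [line -7/2·x + -1/6·y + -47/4 = 0 ∩ |DC|² = 1089/32]
   → D = (-29/8, 45/8)

C = (1/2, 3/2)
D = (-29/8, 45/8)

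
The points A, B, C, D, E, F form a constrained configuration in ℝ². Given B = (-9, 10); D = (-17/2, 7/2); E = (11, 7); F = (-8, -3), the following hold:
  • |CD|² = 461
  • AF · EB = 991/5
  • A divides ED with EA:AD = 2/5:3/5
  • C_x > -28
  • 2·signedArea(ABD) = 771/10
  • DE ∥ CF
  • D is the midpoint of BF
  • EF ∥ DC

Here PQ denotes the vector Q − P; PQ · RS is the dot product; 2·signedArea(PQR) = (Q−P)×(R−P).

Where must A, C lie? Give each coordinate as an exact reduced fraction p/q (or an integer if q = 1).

A = (16/5, 28/5)
C = (-55/2, -13/2)

1. A_x = 16/5  [A divides ED with EA:AD = 2/5:3/5]
2. A_y = 28/5  [A divides ED with EA:AD = 2/5:3/5]
   → A = (16/5, 28/5)
3. C_x = -55/2  [DE ∥ CF ∩ EF ∥ DC]
4. C_y = -13/2  [DE ∥ CF ∩ EF ∥ DC]
   → C = (-55/2, -13/2)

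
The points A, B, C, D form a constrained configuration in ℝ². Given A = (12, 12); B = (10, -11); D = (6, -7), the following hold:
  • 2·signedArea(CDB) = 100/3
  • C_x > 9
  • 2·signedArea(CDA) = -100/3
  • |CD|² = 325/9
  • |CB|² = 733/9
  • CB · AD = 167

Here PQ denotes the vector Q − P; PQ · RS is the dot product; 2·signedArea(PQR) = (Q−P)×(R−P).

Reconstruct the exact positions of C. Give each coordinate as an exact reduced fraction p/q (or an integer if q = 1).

C = (28/3, -2)

1. C_x = 28/3  [2·signedArea(CDA) = -100/3 ∩ CB · AD = 167]
2. C_y = -2  [2·signedArea(CDA) = -100/3 ∩ CB · AD = 167]
   → C = (28/3, -2)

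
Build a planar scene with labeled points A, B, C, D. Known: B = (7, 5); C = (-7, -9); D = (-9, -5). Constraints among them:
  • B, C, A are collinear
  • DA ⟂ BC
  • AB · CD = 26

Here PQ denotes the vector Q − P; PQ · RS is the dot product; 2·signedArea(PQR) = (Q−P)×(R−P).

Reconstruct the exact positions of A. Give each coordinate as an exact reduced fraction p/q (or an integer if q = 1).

A = (-6, -8)

1. A_x = -6  [B, C, A are collinear ∩ DA ⟂ BC]
2. A_y = -8  [B, C, A are collinear ∩ DA ⟂ BC]
   → A = (-6, -8)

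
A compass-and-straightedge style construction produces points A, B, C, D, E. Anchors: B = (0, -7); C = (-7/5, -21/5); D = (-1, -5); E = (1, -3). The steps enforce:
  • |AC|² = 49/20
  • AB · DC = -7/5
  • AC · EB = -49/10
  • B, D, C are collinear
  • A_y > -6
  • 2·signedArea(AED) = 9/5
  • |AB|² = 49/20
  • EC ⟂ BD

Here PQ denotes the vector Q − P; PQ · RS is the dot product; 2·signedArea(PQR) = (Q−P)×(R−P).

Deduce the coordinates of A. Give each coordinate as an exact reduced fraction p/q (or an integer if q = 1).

A = (-7/10, -28/5)

1. A_x = -7/10  [2·signedArea(AED) = 9/5 ∩ AC · EB = -49/10]
2. A_y = -28/5  [2·signedArea(AED) = 9/5 ∩ AC · EB = -49/10]
   → A = (-7/10, -28/5)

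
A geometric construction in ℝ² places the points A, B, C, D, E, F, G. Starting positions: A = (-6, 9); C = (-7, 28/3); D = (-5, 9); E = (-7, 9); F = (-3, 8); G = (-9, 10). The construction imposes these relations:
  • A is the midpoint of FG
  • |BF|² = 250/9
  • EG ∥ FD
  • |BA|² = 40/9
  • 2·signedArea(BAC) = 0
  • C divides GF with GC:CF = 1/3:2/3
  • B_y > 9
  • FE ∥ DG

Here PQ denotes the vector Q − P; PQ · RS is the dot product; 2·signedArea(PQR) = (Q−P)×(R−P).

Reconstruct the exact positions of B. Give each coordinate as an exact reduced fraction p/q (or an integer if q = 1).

B = (-8, 29/3)

1. B_x = -8  [line -1/3·x + -1·y + 7 = 0 ∩ |BF|² = 250/9]
2. B_y = 29/3  [line -1/3·x + -1·y + 7 = 0 ∩ |BF|² = 250/9]
   → B = (-8, 29/3)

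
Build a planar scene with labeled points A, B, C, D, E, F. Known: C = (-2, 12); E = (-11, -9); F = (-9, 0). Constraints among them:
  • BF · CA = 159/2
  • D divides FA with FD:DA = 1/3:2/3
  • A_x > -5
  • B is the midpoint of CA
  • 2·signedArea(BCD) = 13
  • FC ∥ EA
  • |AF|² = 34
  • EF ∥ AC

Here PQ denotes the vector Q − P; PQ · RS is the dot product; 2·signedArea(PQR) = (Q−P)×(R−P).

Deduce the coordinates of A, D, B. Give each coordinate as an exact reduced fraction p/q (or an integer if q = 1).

A = (-4, 3)
B = (-3, 15/2)
D = (-22/3, 1)

1. A_x = -4  [EF ∥ AC ∩ FC ∥ EA]
2. A_y = 3  [EF ∥ AC ∩ FC ∥ EA]
   → A = (-4, 3)
3. D_x = -22/3  [D divides FA with FD:DA = 1/3:2/3]
4. D_y = 1  [D divides FA with FD:DA = 1/3:2/3]
   → D = (-22/3, 1)
5. B_x = -3  [B is the midpoint of CA]
6. B_y = 15/2  [B is the midpoint of CA]
   → B = (-3, 15/2)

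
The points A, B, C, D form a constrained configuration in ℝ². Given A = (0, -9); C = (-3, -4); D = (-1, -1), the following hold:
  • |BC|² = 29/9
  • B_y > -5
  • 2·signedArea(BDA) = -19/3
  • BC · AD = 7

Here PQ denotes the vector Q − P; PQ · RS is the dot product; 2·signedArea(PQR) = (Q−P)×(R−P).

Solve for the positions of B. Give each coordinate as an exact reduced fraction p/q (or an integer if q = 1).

1. B_x = -4/3  [BC · AD = 7 ∩ 2·signedArea(BDA) = -19/3]
2. B_y = -14/3  [BC · AD = 7 ∩ 2·signedArea(BDA) = -19/3]
   → B = (-4/3, -14/3)

B = (-4/3, -14/3)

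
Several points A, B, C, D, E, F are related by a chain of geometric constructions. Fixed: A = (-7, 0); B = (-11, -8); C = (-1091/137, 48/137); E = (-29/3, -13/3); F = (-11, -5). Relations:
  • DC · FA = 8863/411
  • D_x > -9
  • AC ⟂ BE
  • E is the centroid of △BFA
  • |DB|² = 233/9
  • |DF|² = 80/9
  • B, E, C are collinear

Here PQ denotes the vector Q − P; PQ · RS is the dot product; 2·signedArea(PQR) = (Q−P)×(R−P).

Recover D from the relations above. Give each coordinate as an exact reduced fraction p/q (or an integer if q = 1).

D = (-25/3, -11/3)

1. D_x = -25/3  [line -4·x + -5·y + -155/3 = 0 ∩ |DF|² = 80/9]
2. D_y = -11/3  [line -4·x + -5·y + -155/3 = 0 ∩ |DF|² = 80/9]
   → D = (-25/3, -11/3)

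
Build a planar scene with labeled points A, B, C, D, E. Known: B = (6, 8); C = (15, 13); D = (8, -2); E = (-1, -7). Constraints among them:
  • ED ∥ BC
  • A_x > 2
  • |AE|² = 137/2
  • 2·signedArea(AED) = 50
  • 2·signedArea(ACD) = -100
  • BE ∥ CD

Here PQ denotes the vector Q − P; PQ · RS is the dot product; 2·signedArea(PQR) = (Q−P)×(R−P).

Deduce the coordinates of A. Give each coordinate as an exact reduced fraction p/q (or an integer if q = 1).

A = (5/2, 1/2)

1. A_x = 5/2  [2·signedArea(ACD) = -100 ∩ 2·signedArea(AED) = 50]
2. A_y = 1/2  [2·signedArea(ACD) = -100 ∩ 2·signedArea(AED) = 50]
   → A = (5/2, 1/2)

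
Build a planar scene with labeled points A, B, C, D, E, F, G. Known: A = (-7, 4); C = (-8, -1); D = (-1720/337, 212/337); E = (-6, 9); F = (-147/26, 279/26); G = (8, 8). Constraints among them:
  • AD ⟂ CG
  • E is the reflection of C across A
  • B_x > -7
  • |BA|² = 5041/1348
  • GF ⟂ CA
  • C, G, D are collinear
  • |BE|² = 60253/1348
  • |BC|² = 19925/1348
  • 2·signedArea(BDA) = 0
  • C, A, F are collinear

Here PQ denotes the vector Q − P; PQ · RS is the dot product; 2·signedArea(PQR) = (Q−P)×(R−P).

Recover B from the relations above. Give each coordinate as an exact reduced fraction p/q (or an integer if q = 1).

B = (-4079/674, 780/337)

1. B_x = -4079/674  [line -1136/337·x + -639/337·y + -5396/337 = 0 ∩ |BA|² = 5041/1348]
2. B_y = 780/337  [line -1136/337·x + -639/337·y + -5396/337 = 0 ∩ |BA|² = 5041/1348]
   → B = (-4079/674, 780/337)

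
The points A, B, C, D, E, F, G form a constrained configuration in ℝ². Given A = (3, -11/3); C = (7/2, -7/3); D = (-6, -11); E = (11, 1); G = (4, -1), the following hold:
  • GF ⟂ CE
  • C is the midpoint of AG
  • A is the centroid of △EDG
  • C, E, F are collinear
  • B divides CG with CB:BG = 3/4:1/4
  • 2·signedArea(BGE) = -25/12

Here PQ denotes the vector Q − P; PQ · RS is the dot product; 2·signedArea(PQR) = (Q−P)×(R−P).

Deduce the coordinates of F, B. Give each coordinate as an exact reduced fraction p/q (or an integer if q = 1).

B = (31/8, -4/3)
F = (428/97, -187/97)

1. F_x = 428/97  [C, E, F are collinear ∩ GF ⟂ CE]
2. F_y = -187/97  [C, E, F are collinear ∩ GF ⟂ CE]
   → F = (428/97, -187/97)
3. B_x = 31/8  [B divides CG with CB:BG = 3/4:1/4]
4. B_y = -4/3  [B divides CG with CB:BG = 3/4:1/4]
   → B = (31/8, -4/3)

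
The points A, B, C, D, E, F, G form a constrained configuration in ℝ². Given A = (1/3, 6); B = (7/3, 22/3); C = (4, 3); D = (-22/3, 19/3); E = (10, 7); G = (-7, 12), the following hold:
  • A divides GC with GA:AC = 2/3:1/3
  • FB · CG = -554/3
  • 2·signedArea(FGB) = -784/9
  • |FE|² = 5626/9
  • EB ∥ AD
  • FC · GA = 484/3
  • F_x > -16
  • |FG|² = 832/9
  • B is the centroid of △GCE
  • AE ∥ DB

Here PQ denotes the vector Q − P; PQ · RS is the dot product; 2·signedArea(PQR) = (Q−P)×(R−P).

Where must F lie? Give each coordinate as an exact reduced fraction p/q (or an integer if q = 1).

F = (-15, 20/3)

1. F_x = -15  [2·signedArea(FGB) = -784/9 ∩ FC · GA = 484/3]
2. F_y = 20/3  [2·signedArea(FGB) = -784/9 ∩ FC · GA = 484/3]
   → F = (-15, 20/3)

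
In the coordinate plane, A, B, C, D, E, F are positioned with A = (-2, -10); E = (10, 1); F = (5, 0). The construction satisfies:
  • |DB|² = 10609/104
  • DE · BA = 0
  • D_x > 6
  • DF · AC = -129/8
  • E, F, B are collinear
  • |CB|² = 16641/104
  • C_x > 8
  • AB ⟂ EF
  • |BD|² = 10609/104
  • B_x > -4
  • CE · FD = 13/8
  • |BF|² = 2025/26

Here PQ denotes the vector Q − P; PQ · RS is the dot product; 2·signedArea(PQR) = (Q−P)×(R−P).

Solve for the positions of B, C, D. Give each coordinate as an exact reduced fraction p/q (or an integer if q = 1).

B = (-95/26, -45/26)
C = (35/4, 3/4)
D = (25/4, 1/4)

1. B_x = -95/26  [E, F, B are collinear ∩ AB ⟂ EF]
2. B_y = -45/26  [E, F, B are collinear ∩ AB ⟂ EF]
   → B = (-95/26, -45/26)
3. D_x = 25/4  [line -43/26·x + 215/26·y + 215/26 = 0 ∩ |DB|² = 10609/104]
4. D_y = 1/4  [line -43/26·x + 215/26·y + 215/26 = 0 ∩ |DB|² = 10609/104]
   → D = (25/4, 1/4)
5. C_x = 35/4  [line -5/4·x + -1/4·y + 89/8 = 0 ∩ |CB|² = 16641/104]
6. C_y = 3/4  [line -5/4·x + -1/4·y + 89/8 = 0 ∩ |CB|² = 16641/104]
   → C = (35/4, 3/4)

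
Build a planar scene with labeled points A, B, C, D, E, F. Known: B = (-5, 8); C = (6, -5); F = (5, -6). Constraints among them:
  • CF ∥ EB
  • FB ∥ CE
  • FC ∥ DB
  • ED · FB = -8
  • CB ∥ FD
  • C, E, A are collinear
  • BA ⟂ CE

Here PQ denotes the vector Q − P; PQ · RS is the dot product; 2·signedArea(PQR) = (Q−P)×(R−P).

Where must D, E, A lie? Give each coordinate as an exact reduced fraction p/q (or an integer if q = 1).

A = (-143/37, 326/37)
D = (-6, 7)
E = (-4, 9)

1. D_x = -6  [FC ∥ DB ∩ CB ∥ FD]
2. D_y = 7  [FC ∥ DB ∩ CB ∥ FD]
   → D = (-6, 7)
3. E_x = -4  [CF ∥ EB ∩ FB ∥ CE]
4. E_y = 9  [CF ∥ EB ∩ FB ∥ CE]
   → E = (-4, 9)
5. A_x = -143/37  [C, E, A are collinear ∩ BA ⟂ CE]
6. A_y = 326/37  [C, E, A are collinear ∩ BA ⟂ CE]
   → A = (-143/37, 326/37)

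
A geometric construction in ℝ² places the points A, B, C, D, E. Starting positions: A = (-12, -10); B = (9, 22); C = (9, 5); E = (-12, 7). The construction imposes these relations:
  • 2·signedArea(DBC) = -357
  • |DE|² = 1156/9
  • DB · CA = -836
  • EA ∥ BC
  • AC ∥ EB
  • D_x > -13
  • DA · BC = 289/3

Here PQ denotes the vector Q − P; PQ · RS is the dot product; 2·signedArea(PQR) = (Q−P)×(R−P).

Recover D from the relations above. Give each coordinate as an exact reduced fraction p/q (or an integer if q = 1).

1. D_x = -12  [DB · CA = -836 ∩ 2·signedArea(DBC) = -357]
2. D_y = -13/3  [DB · CA = -836 ∩ 2·signedArea(DBC) = -357]
   → D = (-12, -13/3)

D = (-12, -13/3)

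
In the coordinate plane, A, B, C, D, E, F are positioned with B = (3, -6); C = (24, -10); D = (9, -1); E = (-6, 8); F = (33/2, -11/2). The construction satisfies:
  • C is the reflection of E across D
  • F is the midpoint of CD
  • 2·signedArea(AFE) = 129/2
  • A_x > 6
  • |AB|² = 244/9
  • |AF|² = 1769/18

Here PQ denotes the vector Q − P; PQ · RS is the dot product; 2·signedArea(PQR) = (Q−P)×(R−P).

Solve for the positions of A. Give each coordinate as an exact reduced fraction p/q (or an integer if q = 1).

1. A_x = 7  [line -27/2·x + -45/2·y + 69/2 = 0 ∩ |AB|² = 244/9]
2. A_y = -8/3  [line -27/2·x + -45/2·y + 69/2 = 0 ∩ |AB|² = 244/9]
   → A = (7, -8/3)

A = (7, -8/3)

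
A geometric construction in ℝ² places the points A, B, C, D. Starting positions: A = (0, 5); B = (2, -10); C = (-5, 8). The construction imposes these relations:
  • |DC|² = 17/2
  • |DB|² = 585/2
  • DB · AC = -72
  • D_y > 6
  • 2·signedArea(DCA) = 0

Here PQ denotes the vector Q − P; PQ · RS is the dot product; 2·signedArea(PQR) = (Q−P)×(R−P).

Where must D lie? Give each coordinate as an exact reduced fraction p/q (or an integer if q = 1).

1. D_x = -5/2  [2·signedArea(DCA) = 0 ∩ DB · AC = -72]
2. D_y = 13/2  [2·signedArea(DCA) = 0 ∩ DB · AC = -72]
   → D = (-5/2, 13/2)

D = (-5/2, 13/2)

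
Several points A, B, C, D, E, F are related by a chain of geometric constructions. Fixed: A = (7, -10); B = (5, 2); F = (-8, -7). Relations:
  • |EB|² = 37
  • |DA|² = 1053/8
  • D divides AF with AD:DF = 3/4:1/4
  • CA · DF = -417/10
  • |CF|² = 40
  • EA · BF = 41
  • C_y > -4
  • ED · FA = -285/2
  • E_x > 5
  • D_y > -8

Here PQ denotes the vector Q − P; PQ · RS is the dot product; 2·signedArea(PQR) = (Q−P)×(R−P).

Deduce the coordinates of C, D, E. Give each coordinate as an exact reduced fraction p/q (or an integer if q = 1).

1. D_x = -17/4  [D divides AF with AD:DF = 3/4:1/4]
2. D_y = -31/4  [D divides AF with AD:DF = 3/4:1/4]
   → D = (-17/4, -31/4)
3. E_x = 6  [ED · FA = -285/2 ∩ EA · BF = 41]
4. E_y = -4  [ED · FA = -285/2 ∩ EA · BF = 41]
   → E = (6, -4)
5. C_x = -14/5  [line 15/4·x + -3/4·y + 159/20 = 0 ∩ |CF|² = 40]
6. C_y = -17/5  [line 15/4·x + -3/4·y + 159/20 = 0 ∩ |CF|² = 40]
   → C = (-14/5, -17/5)

C = (-14/5, -17/5)
D = (-17/4, -31/4)
E = (6, -4)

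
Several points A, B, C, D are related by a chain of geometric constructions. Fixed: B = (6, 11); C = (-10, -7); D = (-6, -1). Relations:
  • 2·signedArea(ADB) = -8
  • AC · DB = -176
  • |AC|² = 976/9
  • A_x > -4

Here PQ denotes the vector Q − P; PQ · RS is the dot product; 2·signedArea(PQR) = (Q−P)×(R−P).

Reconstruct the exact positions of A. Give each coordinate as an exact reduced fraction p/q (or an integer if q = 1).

1. A_x = -10/3  [AC · DB = -176 ∩ 2·signedArea(ADB) = -8]
2. A_y = 1  [AC · DB = -176 ∩ 2·signedArea(ADB) = -8]
   → A = (-10/3, 1)

A = (-10/3, 1)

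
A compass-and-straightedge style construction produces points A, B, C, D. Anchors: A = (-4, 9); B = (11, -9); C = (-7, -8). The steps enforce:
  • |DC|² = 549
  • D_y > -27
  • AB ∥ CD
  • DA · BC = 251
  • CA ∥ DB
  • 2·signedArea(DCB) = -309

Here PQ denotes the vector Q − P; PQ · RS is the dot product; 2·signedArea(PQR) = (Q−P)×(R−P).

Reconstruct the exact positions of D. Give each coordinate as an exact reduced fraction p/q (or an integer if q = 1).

D = (8, -26)

1. D_x = 8  [CA ∥ DB ∩ AB ∥ CD]
2. D_y = -26  [CA ∥ DB ∩ AB ∥ CD]
   → D = (8, -26)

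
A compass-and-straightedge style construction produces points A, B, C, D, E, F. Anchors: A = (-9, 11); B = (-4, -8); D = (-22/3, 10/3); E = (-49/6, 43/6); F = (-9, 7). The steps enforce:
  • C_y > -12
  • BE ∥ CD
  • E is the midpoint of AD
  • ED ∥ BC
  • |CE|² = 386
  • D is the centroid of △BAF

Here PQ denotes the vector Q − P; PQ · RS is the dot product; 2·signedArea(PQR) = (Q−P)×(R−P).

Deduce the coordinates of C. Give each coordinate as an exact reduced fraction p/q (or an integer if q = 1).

1. C_x = -19/6  [BE ∥ CD ∩ ED ∥ BC]
2. C_y = -71/6  [BE ∥ CD ∩ ED ∥ BC]
   → C = (-19/6, -71/6)

C = (-19/6, -71/6)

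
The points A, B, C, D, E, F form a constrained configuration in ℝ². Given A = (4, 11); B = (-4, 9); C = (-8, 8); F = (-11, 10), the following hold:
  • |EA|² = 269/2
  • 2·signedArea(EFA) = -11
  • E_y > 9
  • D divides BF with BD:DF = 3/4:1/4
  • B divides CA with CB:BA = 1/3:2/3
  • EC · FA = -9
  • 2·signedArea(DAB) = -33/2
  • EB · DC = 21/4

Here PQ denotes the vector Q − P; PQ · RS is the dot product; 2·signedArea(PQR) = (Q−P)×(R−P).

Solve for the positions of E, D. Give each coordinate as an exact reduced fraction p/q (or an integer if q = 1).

D = (-37/4, 39/4)
E = (-15/2, 19/2)

1. E_x = -15/2  [2·signedArea(EFA) = -11 ∩ EC · FA = -9]
2. E_y = 19/2  [2·signedArea(EFA) = -11 ∩ EC · FA = -9]
   → E = (-15/2, 19/2)
3. D_x = -37/4  [EB · DC = 21/4 ∩ D divides BF with BD:DF = 3/4:1/4]
4. D_y = 39/4  [EB · DC = 21/4 ∩ D divides BF with BD:DF = 3/4:1/4]
   → D = (-37/4, 39/4)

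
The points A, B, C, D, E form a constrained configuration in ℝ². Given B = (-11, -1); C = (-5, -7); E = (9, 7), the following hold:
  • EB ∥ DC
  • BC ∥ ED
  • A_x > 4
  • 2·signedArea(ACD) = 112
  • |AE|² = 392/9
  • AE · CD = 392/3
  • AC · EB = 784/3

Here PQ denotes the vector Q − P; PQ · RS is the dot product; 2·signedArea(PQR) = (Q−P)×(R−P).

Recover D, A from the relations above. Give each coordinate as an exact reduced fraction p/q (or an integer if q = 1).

1. D_x = 15  [EB ∥ DC ∩ BC ∥ ED]
2. D_y = 1  [EB ∥ DC ∩ BC ∥ ED]
   → D = (15, 1)
3. A_x = 13/3  [AC · EB = 784/3 ∩ 2·signedArea(ACD) = 112]
4. A_y = 7/3  [AC · EB = 784/3 ∩ 2·signedArea(ACD) = 112]
   → A = (13/3, 7/3)

A = (13/3, 7/3)
D = (15, 1)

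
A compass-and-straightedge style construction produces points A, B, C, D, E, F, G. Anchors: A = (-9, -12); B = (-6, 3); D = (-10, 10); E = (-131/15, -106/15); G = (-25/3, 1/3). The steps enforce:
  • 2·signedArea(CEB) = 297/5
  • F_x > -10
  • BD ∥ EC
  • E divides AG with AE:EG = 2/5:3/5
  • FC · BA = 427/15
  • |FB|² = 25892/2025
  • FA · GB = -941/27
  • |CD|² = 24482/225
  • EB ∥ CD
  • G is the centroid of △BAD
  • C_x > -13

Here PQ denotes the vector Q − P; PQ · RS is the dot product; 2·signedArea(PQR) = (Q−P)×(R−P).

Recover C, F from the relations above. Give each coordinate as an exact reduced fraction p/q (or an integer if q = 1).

C = (-191/15, -1/15)
F = (-406/45, 49/45)

1. C_x = -191/15  [EB ∥ CD ∩ BD ∥ EC]
2. C_y = -1/15  [EB ∥ CD ∩ BD ∥ EC]
   → C = (-191/15, -1/15)
3. F_x = -406/45  [FC · BA = 427/15 ∩ FA · GB = -941/27]
4. F_y = 49/45  [FC · BA = 427/15 ∩ FA · GB = -941/27]
   → F = (-406/45, 49/45)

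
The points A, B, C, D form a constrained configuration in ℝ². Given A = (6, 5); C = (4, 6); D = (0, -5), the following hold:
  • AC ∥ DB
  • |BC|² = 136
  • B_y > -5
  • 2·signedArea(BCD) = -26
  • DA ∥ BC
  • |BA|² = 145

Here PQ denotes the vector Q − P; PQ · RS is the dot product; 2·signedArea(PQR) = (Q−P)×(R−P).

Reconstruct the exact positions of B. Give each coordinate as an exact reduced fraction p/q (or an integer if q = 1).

B = (-2, -4)

1. B_x = -2  [DA ∥ BC ∩ AC ∥ DB]
2. B_y = -4  [DA ∥ BC ∩ AC ∥ DB]
   → B = (-2, -4)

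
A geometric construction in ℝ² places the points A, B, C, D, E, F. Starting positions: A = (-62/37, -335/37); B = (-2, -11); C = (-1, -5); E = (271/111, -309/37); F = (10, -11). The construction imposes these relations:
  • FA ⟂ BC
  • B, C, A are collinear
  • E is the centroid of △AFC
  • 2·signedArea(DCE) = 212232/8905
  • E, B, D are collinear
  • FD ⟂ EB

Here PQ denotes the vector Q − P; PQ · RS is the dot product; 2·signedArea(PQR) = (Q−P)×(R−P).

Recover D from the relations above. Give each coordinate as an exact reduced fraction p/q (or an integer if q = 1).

D = (2257618/329485, -1885031/329485)

1. D_x = 2257618/329485  [E, B, D are collinear ∩ FD ⟂ EB]
2. D_y = -1885031/329485  [E, B, D are collinear ∩ FD ⟂ EB]
   → D = (2257618/329485, -1885031/329485)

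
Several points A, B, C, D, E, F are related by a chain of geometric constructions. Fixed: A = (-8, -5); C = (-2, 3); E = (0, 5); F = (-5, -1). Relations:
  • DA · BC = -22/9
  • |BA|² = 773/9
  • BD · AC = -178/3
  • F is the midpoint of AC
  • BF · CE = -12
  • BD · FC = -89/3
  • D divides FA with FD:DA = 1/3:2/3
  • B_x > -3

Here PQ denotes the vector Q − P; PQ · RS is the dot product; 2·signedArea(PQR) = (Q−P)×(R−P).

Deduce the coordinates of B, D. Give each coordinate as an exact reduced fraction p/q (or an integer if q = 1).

B = (-7/3, 7/3)
D = (-6, -7/3)

1. D_x = -6  [D divides FA with FD:DA = 1/3:2/3]
2. D_y = -7/3  [D divides FA with FD:DA = 1/3:2/3]
   → D = (-6, -7/3)
3. B_x = -7/3  [BF · CE = -12 ∩ BD · AC = -178/3]
4. B_y = 7/3  [BF · CE = -12 ∩ BD · AC = -178/3]
   → B = (-7/3, 7/3)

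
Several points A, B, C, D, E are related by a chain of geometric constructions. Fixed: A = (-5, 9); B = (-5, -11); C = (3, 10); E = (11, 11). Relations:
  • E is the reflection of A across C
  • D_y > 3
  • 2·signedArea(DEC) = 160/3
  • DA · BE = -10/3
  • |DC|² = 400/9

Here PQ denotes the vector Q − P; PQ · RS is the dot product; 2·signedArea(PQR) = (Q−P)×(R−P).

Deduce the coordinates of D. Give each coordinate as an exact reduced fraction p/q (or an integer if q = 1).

D = (3, 10/3)

1. D_x = 3  [DA · BE = -10/3 ∩ 2·signedArea(DEC) = 160/3]
2. D_y = 10/3  [DA · BE = -10/3 ∩ 2·signedArea(DEC) = 160/3]
   → D = (3, 10/3)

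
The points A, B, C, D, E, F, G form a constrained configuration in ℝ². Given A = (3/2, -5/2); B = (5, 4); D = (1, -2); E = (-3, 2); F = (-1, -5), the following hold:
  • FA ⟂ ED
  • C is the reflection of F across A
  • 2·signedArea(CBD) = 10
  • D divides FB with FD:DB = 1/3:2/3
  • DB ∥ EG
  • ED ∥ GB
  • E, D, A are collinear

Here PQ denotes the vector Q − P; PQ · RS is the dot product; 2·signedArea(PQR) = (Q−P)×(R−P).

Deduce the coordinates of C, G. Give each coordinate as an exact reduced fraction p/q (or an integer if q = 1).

1. C_x = 4  [C is the reflection of F across A]
2. C_y = 0  [C is the reflection of F across A]
   → C = (4, 0)
3. G_x = 1  [ED ∥ GB ∩ DB ∥ EG]
4. G_y = 8  [ED ∥ GB ∩ DB ∥ EG]
   → G = (1, 8)

C = (4, 0)
G = (1, 8)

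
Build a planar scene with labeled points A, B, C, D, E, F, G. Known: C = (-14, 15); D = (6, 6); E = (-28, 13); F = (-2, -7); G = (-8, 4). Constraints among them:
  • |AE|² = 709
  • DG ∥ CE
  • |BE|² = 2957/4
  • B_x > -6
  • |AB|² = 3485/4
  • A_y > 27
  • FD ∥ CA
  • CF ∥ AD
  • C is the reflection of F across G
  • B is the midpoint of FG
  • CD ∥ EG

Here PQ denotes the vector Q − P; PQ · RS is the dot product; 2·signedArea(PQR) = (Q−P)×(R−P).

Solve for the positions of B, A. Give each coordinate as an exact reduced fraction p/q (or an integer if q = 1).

1. B_x = -5  [B is the midpoint of FG]
2. B_y = -3/2  [B is the midpoint of FG]
   → B = (-5, -3/2)
3. A_x = -6  [CF ∥ AD ∩ FD ∥ CA]
4. A_y = 28  [CF ∥ AD ∩ FD ∥ CA]
   → A = (-6, 28)

A = (-6, 28)
B = (-5, -3/2)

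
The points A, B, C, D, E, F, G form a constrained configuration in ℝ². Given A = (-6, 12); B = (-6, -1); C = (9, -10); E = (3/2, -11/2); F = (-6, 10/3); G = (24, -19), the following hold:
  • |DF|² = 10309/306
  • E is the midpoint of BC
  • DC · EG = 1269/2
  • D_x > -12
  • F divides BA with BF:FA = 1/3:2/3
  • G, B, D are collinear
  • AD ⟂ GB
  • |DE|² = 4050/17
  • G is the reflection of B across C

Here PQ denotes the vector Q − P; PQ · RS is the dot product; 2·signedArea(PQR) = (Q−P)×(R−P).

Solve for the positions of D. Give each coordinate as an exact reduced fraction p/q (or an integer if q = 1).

1. D_x = -399/34  [G, B, D are collinear ∩ AD ⟂ GB]
2. D_y = 83/34  [G, B, D are collinear ∩ AD ⟂ GB]
   → D = (-399/34, 83/34)

D = (-399/34, 83/34)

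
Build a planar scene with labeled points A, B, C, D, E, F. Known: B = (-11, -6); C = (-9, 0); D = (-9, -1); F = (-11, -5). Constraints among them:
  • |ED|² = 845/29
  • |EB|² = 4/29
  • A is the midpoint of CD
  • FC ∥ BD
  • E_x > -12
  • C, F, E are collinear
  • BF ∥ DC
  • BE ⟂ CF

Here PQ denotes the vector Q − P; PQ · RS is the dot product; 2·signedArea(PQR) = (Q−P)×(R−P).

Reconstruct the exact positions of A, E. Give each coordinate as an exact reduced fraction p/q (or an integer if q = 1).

A = (-9, -1/2)
E = (-329/29, -170/29)

1. A_x = -9  [A is the midpoint of CD]
2. A_y = -1/2  [A is the midpoint of CD]
   → A = (-9, -1/2)
3. E_x = -329/29  [C, F, E are collinear ∩ BE ⟂ CF]
4. E_y = -170/29  [C, F, E are collinear ∩ BE ⟂ CF]
   → E = (-329/29, -170/29)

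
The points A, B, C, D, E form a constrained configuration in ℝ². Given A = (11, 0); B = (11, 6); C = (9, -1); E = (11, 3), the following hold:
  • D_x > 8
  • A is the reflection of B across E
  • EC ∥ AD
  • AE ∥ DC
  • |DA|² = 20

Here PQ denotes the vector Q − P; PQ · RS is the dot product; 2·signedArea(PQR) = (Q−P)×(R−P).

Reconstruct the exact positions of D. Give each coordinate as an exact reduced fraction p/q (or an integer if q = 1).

D = (9, -4)

1. D_x = 9  [AE ∥ DC ∩ EC ∥ AD]
2. D_y = -4  [AE ∥ DC ∩ EC ∥ AD]
   → D = (9, -4)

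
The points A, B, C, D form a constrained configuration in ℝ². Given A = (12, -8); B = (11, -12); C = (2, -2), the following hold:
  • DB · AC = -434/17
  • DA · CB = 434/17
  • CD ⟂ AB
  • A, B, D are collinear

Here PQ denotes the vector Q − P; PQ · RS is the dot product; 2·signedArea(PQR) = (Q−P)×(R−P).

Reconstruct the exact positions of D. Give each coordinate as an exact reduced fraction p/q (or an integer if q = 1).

D = (218/17, -80/17)

1. D_x = 218/17  [A, B, D are collinear ∩ CD ⟂ AB]
2. D_y = -80/17  [A, B, D are collinear ∩ CD ⟂ AB]
   → D = (218/17, -80/17)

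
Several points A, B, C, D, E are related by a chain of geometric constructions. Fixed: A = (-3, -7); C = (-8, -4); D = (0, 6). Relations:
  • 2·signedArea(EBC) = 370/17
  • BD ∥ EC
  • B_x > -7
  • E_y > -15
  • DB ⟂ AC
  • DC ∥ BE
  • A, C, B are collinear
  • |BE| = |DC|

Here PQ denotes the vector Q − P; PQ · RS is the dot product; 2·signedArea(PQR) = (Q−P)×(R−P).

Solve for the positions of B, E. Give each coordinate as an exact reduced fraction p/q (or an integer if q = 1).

1. B_x = -111/17  [A, C, B are collinear ∩ DB ⟂ AC]
2. B_y = -83/17  [A, C, B are collinear ∩ DB ⟂ AC]
   → B = (-111/17, -83/17)
3. E_x = -247/17  [BD ∥ EC ∩ DC ∥ BE]
4. E_y = -253/17  [BD ∥ EC ∩ DC ∥ BE]
   → E = (-247/17, -253/17)

B = (-111/17, -83/17)
E = (-247/17, -253/17)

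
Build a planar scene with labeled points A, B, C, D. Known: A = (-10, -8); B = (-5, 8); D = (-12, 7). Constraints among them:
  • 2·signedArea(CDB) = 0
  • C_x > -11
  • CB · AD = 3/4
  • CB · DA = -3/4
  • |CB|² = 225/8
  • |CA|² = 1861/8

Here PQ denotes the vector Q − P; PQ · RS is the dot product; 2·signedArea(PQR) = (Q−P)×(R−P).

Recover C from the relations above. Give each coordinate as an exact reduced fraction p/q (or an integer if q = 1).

1. C_x = -41/4  [2·signedArea(CDB) = 0 ∩ CB · AD = 3/4]
2. C_y = 29/4  [2·signedArea(CDB) = 0 ∩ CB · AD = 3/4]
   → C = (-41/4, 29/4)

C = (-41/4, 29/4)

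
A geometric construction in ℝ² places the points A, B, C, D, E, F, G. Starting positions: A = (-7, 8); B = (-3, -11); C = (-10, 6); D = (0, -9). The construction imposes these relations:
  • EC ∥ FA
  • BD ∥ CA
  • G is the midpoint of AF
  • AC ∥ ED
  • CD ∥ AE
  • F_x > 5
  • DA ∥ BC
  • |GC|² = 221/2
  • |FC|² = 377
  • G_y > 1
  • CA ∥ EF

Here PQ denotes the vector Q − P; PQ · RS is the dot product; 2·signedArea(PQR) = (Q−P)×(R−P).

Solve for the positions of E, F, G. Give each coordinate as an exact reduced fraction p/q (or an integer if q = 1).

E = (3, -7)
F = (6, -5)
G = (-1/2, 3/2)

1. E_x = 3  [AC ∥ ED ∩ CD ∥ AE]
2. E_y = -7  [AC ∥ ED ∩ CD ∥ AE]
   → E = (3, -7)
3. F_x = 6  [EC ∥ FA ∩ CA ∥ EF]
4. F_y = -5  [EC ∥ FA ∩ CA ∥ EF]
   → F = (6, -5)
5. G_x = -1/2  [G is the midpoint of AF]
6. G_y = 3/2  [G is the midpoint of AF]
   → G = (-1/2, 3/2)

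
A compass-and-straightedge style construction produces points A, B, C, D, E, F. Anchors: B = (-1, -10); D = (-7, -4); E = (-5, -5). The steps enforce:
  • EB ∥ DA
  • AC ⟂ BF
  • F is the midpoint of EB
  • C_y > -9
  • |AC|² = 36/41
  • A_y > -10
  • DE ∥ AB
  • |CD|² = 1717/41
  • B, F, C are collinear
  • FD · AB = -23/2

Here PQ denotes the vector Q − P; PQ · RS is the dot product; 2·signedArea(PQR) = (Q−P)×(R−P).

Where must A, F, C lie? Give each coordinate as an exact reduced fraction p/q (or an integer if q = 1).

A = (-3, -9)
C = (-93/41, -345/41)
F = (-3, -15/2)

1. A_x = -3  [DE ∥ AB ∩ EB ∥ DA]
2. A_y = -9  [DE ∥ AB ∩ EB ∥ DA]
   → A = (-3, -9)
3. F_x = -3  [F is the midpoint of EB]
4. F_y = -15/2  [F is the midpoint of EB]
   → F = (-3, -15/2)
5. C_x = -93/41  [B, F, C are collinear ∩ AC ⟂ BF]
6. C_y = -345/41  [B, F, C are collinear ∩ AC ⟂ BF]
   → C = (-93/41, -345/41)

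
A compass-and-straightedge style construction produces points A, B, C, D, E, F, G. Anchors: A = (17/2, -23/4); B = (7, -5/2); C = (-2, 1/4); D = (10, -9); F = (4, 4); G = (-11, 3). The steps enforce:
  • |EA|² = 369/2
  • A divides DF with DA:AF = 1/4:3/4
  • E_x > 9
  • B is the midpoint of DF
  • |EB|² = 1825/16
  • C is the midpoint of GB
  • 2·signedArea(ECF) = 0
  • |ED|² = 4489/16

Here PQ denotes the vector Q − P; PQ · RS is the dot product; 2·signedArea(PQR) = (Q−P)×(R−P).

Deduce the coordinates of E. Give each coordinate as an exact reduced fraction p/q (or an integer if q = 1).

E = (10, 31/4)

1. E_x = 10  [line -15/4·x + 6·y + -9 = 0 ∩ |ED|² = 4489/16]
2. E_y = 31/4  [line -15/4·x + 6·y + -9 = 0 ∩ |ED|² = 4489/16]
   → E = (10, 31/4)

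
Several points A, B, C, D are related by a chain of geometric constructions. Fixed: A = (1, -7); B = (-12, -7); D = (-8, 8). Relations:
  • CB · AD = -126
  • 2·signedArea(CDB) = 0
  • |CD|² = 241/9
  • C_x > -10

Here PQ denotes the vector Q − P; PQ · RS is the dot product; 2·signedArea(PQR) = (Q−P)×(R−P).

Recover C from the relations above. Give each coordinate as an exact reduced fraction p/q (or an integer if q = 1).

C = (-28/3, 3)

1. C_x = -28/3  [2·signedArea(CDB) = 0 ∩ CB · AD = -126]
2. C_y = 3  [2·signedArea(CDB) = 0 ∩ CB · AD = -126]
   → C = (-28/3, 3)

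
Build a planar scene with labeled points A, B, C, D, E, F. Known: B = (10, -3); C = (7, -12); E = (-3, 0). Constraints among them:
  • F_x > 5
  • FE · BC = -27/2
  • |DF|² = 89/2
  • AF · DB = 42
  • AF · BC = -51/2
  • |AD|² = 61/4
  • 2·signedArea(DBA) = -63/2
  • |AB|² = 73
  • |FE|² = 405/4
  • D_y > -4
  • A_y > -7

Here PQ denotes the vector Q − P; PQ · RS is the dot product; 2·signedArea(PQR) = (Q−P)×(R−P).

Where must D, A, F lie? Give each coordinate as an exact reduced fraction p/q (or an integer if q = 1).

A = (2, -6)
D = (-1/2, -3)
F = (6, -9/2)

1. F_x = 6  [line 3·x + 9·y + 45/2 = 0 ∩ |FE|² = 405/4]
2. F_y = -9/2  [line 3·x + 9·y + 45/2 = 0 ∩ |FE|² = 405/4]
   → F = (6, -9/2)
3. A_x = 2  [line 3·x + 9·y + 48 = 0 ∩ |AB|² = 73]
4. A_y = -6  [line 3·x + 9·y + 48 = 0 ∩ |AB|² = 73]
   → A = (2, -6)
5. D_x = -1/2  [2·signedArea(DBA) = -63/2 ∩ AF · DB = 42]
6. D_y = -3  [2·signedArea(DBA) = -63/2 ∩ AF · DB = 42]
   → D = (-1/2, -3)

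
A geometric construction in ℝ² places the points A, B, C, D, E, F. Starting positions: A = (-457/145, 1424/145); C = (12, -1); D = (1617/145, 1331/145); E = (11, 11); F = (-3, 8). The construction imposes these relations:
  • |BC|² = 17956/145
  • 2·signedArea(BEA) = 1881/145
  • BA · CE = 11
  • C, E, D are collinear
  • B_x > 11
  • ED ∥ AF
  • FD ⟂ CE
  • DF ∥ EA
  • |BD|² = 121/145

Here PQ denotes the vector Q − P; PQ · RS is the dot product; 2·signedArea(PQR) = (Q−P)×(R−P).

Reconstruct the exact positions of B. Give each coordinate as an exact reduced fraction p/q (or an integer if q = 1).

1. B_x = 1606/145  [line 1·x + -12·y + 110 = 0 ∩ |BC|² = 17956/145]
2. B_y = 1463/145  [line 1·x + -12·y + 110 = 0 ∩ |BC|² = 17956/145]
   → B = (1606/145, 1463/145)

B = (1606/145, 1463/145)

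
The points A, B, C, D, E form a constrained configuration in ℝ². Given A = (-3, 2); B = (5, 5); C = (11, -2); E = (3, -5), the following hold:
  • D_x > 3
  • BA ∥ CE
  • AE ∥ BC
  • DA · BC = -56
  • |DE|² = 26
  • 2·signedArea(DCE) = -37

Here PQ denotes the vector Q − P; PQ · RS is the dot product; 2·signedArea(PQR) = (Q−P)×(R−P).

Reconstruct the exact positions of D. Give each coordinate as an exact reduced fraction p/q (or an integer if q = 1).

D = (4, 0)

1. D_x = 4  [2·signedArea(DCE) = -37 ∩ DA · BC = -56]
2. D_y = 0  [2·signedArea(DCE) = -37 ∩ DA · BC = -56]
   → D = (4, 0)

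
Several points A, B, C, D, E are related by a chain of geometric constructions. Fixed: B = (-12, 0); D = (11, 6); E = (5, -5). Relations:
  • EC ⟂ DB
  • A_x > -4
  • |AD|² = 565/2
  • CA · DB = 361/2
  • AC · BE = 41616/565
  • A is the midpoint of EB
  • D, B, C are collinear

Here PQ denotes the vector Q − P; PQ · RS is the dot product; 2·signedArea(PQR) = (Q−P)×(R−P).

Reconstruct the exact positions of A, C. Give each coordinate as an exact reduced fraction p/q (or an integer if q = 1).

A = (-7/2, -5/2)
C = (1523/565, 2166/565)

1. A_x = -7/2  [A is the midpoint of EB]
2. A_y = -5/2  [A is the midpoint of EB]
   → A = (-7/2, -5/2)
3. C_x = 1523/565  [D, B, C are collinear ∩ EC ⟂ DB]
4. C_y = 2166/565  [D, B, C are collinear ∩ EC ⟂ DB]
   → C = (1523/565, 2166/565)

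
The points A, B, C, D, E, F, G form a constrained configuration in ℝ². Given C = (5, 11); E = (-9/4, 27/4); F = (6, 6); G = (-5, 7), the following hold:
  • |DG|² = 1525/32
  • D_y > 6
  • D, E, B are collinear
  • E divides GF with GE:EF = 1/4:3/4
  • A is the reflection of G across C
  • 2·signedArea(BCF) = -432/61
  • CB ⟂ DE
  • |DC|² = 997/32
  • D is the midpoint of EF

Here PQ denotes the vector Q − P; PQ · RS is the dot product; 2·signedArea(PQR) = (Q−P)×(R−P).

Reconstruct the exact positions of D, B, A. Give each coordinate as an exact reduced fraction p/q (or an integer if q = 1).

1. D_x = 15/8  [D is the midpoint of EF]
2. D_y = 51/8  [D is the midpoint of EF]
   → D = (15/8, 51/8)
3. B_x = 278/61  [D, E, B are collinear ∩ CB ⟂ DE]
4. B_y = 374/61  [D, E, B are collinear ∩ CB ⟂ DE]
   → B = (278/61, 374/61)
5. A_x = 15  [A is the reflection of G across C]
6. A_y = 15  [A is the reflection of G across C]
   → A = (15, 15)

A = (15, 15)
B = (278/61, 374/61)
D = (15/8, 51/8)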